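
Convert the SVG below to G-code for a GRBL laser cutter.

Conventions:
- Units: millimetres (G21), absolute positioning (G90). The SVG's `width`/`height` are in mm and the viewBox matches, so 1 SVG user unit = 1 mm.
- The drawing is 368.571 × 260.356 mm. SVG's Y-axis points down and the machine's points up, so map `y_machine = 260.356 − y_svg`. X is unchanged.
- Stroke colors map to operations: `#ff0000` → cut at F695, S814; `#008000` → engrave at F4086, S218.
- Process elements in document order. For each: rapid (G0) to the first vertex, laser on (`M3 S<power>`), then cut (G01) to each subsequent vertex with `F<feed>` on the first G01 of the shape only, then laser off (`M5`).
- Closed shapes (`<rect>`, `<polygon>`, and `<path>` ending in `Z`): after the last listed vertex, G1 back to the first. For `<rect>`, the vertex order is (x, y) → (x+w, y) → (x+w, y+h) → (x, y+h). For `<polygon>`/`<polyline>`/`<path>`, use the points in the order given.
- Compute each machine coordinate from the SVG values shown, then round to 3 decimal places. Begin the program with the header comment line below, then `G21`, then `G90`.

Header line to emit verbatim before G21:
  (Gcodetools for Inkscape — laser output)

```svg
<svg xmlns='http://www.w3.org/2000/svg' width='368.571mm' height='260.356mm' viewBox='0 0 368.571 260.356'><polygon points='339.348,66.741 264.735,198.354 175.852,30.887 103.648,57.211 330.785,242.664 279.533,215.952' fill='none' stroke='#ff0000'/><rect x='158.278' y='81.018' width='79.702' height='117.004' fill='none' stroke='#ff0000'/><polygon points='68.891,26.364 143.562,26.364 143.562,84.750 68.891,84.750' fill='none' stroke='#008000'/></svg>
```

viewBox `0 0 368.571 260.356` with mm width/height → 1 unit = 1 mm. Flip: y_m = 260.356 − y_svg.

**Shape 1** — `<polygon>` closed polygon, stroke `#ff0000` → cut (S814, F695). Machine vertices: (339.348,193.615) → (264.735,62.002) → (175.852,229.469) → (103.648,203.145) → (330.785,17.692) → (279.533,44.404) → (339.348,193.615). Closed: final G1 returns to the first vertex.

**Shape 2** — `<rect>` rectangle, stroke `#ff0000` → cut (S814, F695). Machine vertices: (158.278,179.338) → (237.980,179.338) → (237.980,62.334) → (158.278,62.334) → (158.278,179.338). Closed: final G1 returns to the first vertex.

**Shape 3** — `<polygon>` rectangle, stroke `#008000` → engrave (S218, F4086). Machine vertices: (68.891,233.992) → (143.562,233.992) → (143.562,175.606) → (68.891,175.606) → (68.891,233.992). Closed: final G1 returns to the first vertex.

(Gcodetools for Inkscape — laser output)
G21
G90
G0 X339.348 Y193.615
M3 S814
G01 X264.735 Y62.002 F695
G01 X175.852 Y229.469
G01 X103.648 Y203.145
G01 X330.785 Y17.692
G01 X279.533 Y44.404
G01 X339.348 Y193.615
M5
G0 X158.278 Y179.338
M3 S814
G01 X237.980 Y179.338 F695
G01 X237.980 Y62.334
G01 X158.278 Y62.334
G01 X158.278 Y179.338
M5
G0 X68.891 Y233.992
M3 S218
G01 X143.562 Y233.992 F4086
G01 X143.562 Y175.606
G01 X68.891 Y175.606
G01 X68.891 Y233.992
M5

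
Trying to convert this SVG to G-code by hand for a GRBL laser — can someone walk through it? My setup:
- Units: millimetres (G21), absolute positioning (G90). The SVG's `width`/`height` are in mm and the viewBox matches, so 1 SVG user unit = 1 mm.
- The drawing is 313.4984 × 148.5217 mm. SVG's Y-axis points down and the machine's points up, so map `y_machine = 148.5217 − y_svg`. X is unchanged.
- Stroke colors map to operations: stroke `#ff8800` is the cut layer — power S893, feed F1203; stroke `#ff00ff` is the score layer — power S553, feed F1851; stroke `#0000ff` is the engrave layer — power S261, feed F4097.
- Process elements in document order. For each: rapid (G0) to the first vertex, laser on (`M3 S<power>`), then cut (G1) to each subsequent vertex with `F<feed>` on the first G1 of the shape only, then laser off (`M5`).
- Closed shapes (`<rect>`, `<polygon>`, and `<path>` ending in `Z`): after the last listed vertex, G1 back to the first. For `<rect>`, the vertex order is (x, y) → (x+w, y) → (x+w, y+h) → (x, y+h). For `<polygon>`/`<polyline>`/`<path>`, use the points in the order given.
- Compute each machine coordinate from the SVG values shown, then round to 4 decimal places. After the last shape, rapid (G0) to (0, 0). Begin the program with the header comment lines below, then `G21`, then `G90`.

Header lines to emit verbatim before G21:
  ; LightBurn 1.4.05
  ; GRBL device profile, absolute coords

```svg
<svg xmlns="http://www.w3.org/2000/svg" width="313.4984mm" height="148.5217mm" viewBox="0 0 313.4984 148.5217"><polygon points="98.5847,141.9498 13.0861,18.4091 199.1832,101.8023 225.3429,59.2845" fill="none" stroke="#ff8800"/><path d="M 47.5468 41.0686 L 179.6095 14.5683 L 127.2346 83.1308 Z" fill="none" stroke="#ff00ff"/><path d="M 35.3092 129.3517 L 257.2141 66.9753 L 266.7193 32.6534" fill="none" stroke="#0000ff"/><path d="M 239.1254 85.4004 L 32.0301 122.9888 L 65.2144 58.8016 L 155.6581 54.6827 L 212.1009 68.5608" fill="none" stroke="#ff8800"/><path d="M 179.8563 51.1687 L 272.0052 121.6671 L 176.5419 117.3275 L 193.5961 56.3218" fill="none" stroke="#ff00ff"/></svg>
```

Since the viewBox matches the mm dimensions, user units are millimetres directly. The only transform is the Y-flip y_m = 148.5217 − y_svg.

Shape 1 is a closed polygon drawn with `<polygon>`. Its stroke #ff8800 means cut at S893, F1203. After flipping Y the toolpath is (98.5847,6.5719) → (13.0861,130.1126) → (199.1832,46.7194) → (225.3429,89.2372) → (98.5847,6.5719), returning to the start.

Shape 2 is a closed polygon drawn with `<path>`. Its stroke #ff00ff means score at S553, F1851. After flipping Y the toolpath is (47.5468,107.4531) → (179.6095,133.9534) → (127.2346,65.3909) → (47.5468,107.4531), returning to the start.

Shape 3 is a open polyline drawn with `<path>`. Its stroke #0000ff means engrave at S261, F4097. After flipping Y the toolpath is (35.3092,19.1700) → (257.2141,81.5464) → (266.7193,115.8683).

Shape 4 is a open polyline drawn with `<path>`. Its stroke #ff8800 means cut at S893, F1203. After flipping Y the toolpath is (239.1254,63.1213) → (32.0301,25.5329) → (65.2144,89.7201) → (155.6581,93.8390) → (212.1009,79.9609).

Shape 5 is a open polyline drawn with `<path>`. Its stroke #ff00ff means score at S553, F1851. After flipping Y the toolpath is (179.8563,97.3530) → (272.0052,26.8546) → (176.5419,31.1942) → (193.5961,92.1999).

; LightBurn 1.4.05
; GRBL device profile, absolute coords
G21
G90
G0 X98.5847 Y6.5719
M3 S893
G1 X13.0861 Y130.1126 F1203
G1 X199.1832 Y46.7194
G1 X225.3429 Y89.2372
G1 X98.5847 Y6.5719
M5
G0 X47.5468 Y107.4531
M3 S553
G1 X179.6095 Y133.9534 F1851
G1 X127.2346 Y65.3909
G1 X47.5468 Y107.4531
M5
G0 X35.3092 Y19.1700
M3 S261
G1 X257.2141 Y81.5464 F4097
G1 X266.7193 Y115.8683
M5
G0 X239.1254 Y63.1213
M3 S893
G1 X32.0301 Y25.5329 F1203
G1 X65.2144 Y89.7201
G1 X155.6581 Y93.8390
G1 X212.1009 Y79.9609
M5
G0 X179.8563 Y97.3530
M3 S553
G1 X272.0052 Y26.8546 F1851
G1 X176.5419 Y31.1942
G1 X193.5961 Y92.1999
M5
G0 X0.0000 Y0.0000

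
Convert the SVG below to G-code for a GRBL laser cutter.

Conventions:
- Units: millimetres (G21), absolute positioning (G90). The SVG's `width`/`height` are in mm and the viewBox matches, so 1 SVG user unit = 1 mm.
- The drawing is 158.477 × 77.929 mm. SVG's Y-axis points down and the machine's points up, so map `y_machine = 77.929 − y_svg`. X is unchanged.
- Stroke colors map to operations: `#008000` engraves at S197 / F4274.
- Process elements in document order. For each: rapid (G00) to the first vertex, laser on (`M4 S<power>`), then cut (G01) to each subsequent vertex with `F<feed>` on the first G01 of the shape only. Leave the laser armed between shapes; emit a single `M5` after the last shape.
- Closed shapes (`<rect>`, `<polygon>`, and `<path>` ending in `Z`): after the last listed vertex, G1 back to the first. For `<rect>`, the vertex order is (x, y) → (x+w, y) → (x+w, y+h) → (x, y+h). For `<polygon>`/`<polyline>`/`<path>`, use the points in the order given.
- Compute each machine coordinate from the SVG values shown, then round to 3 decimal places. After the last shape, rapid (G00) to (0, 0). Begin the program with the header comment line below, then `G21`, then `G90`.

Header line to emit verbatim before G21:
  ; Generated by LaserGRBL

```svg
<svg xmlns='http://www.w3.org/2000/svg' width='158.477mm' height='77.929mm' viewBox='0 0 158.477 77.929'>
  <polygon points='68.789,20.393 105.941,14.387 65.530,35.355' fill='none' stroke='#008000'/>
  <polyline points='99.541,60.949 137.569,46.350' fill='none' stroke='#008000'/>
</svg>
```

1 u = 1 mm; y_m = 77.929 − y.

[1] `<polygon>` closed polygon, #008000→engrave S197 F4274: (68.789,57.536) → (105.941,63.542) → (65.530,42.574) → (68.789,57.536) (closed)

[2] `<polyline>` line segment, #008000→engrave S197 F4274: (99.541,16.980) → (137.569,31.579)

; Generated by LaserGRBL
G21
G90
G00 X68.789 Y57.536
M4 S197
G01 X105.941 Y63.542 F4274
G01 X65.530 Y42.574
G01 X68.789 Y57.536
G00 X99.541 Y16.980
M4 S197
G01 X137.569 Y31.579 F4274
M5
G00 X0.000 Y0.000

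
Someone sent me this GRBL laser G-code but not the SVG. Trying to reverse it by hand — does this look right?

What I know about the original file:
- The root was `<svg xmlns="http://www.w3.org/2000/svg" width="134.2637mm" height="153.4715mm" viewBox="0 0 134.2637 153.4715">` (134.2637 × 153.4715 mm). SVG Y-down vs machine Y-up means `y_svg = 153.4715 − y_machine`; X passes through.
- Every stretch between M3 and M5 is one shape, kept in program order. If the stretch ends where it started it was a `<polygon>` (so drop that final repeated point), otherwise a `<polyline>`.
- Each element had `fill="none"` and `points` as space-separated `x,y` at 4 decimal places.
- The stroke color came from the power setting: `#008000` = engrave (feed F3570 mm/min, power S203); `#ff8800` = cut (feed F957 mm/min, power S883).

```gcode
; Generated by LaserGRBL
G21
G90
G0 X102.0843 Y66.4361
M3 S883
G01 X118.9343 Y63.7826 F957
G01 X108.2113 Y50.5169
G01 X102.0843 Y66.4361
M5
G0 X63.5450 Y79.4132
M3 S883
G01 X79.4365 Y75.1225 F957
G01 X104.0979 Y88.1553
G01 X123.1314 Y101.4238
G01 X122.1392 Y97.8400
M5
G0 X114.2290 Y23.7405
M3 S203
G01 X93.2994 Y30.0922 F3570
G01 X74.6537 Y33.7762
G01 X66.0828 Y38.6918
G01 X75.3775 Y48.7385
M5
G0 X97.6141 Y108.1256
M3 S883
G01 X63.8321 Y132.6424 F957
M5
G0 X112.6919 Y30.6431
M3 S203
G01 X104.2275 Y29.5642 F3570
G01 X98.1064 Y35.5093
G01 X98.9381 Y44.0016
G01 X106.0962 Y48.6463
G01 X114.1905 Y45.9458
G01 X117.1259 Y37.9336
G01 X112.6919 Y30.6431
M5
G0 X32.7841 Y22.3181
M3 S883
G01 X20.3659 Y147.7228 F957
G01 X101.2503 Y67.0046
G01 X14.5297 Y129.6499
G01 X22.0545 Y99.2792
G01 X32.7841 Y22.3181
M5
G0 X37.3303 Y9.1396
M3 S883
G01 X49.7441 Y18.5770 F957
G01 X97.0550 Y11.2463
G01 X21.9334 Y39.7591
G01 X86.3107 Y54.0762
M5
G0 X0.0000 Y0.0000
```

y_svg = 153.4715 − y_m.

[1] S883→`#ff8800` (cut); closed run; points: 102.0843,87.0354 118.9343,89.6889 108.2113,102.9546

[2] S883→`#ff8800` (cut); open run; points: 63.5450,74.0583 79.4365,78.3490 104.0979,65.3162 123.1314,52.0477 122.1392,55.6315

[3] S203→`#008000` (engrave); open run; points: 114.2290,129.7310 93.2994,123.3793 74.6537,119.6953 66.0828,114.7797 75.3775,104.7330

[4] S883→`#ff8800` (cut); open run; points: 97.6141,45.3459 63.8321,20.8291

[5] S203→`#008000` (engrave); closed run; points: 112.6919,122.8284 104.2275,123.9073 98.1064,117.9622 98.9381,109.4699 106.0962,104.8252 114.1905,107.5257 117.1259,115.5379

[6] S883→`#ff8800` (cut); closed run; points: 32.7841,131.1534 20.3659,5.7487 101.2503,86.4669 14.5297,23.8216 22.0545,54.1923

[7] S883→`#ff8800` (cut); open run; points: 37.3303,144.3319 49.7441,134.8945 97.0550,142.2252 21.9334,113.7124 86.3107,99.3953

<svg xmlns="http://www.w3.org/2000/svg" width="134.2637mm" height="153.4715mm" viewBox="0 0 134.2637 153.4715">
  <polygon points="102.0843,87.0354 118.9343,89.6889 108.2113,102.9546" fill="none" stroke="#ff8800"/>
  <polyline points="63.5450,74.0583 79.4365,78.3490 104.0979,65.3162 123.1314,52.0477 122.1392,55.6315" fill="none" stroke="#ff8800"/>
  <polyline points="114.2290,129.7310 93.2994,123.3793 74.6537,119.6953 66.0828,114.7797 75.3775,104.7330" fill="none" stroke="#008000"/>
  <polyline points="97.6141,45.3459 63.8321,20.8291" fill="none" stroke="#ff8800"/>
  <polygon points="112.6919,122.8284 104.2275,123.9073 98.1064,117.9622 98.9381,109.4699 106.0962,104.8252 114.1905,107.5257 117.1259,115.5379" fill="none" stroke="#008000"/>
  <polygon points="32.7841,131.1534 20.3659,5.7487 101.2503,86.4669 14.5297,23.8216 22.0545,54.1923" fill="none" stroke="#ff8800"/>
  <polyline points="37.3303,144.3319 49.7441,134.8945 97.0550,142.2252 21.9334,113.7124 86.3107,99.3953" fill="none" stroke="#ff8800"/>
</svg>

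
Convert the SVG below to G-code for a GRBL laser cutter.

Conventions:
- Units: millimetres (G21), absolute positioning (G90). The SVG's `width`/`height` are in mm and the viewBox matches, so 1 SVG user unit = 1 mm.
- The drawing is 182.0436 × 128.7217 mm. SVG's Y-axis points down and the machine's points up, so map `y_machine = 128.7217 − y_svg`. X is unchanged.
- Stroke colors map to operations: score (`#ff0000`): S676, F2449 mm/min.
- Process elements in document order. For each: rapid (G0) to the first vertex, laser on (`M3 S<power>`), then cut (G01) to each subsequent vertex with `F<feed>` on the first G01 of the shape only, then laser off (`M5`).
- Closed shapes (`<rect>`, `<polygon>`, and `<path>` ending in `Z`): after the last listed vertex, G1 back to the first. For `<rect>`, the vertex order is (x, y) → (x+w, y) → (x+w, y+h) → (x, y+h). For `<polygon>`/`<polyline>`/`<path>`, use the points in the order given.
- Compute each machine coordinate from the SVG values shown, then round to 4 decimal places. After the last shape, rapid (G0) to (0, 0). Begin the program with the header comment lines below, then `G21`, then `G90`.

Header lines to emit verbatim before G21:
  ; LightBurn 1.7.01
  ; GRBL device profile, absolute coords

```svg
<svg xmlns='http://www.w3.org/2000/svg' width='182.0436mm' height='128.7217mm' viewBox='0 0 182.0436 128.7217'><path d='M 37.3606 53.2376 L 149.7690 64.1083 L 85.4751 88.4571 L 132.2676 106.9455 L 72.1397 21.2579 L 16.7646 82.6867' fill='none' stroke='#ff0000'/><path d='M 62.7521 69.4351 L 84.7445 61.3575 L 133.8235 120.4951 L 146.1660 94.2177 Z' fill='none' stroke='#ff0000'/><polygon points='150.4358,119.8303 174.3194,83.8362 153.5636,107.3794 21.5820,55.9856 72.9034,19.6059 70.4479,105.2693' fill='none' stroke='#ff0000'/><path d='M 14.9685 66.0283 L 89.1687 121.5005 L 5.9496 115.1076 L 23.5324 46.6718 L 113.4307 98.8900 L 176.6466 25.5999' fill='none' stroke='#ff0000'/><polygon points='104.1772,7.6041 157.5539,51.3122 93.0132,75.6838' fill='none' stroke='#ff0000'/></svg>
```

; LightBurn 1.7.01
; GRBL device profile, absolute coords
G21
G90
G0 X37.3606 Y75.4841
M3 S676
G01 X149.7690 Y64.6134 F2449
G01 X85.4751 Y40.2646
G01 X132.2676 Y21.7762
G01 X72.1397 Y107.4638
G01 X16.7646 Y46.0350
M5
G0 X62.7521 Y59.2866
M3 S676
G01 X84.7445 Y67.3642 F2449
G01 X133.8235 Y8.2266
G01 X146.1660 Y34.5040
G01 X62.7521 Y59.2866
M5
G0 X150.4358 Y8.8914
M3 S676
G01 X174.3194 Y44.8855 F2449
G01 X153.5636 Y21.3423
G01 X21.5820 Y72.7361
G01 X72.9034 Y109.1158
G01 X70.4479 Y23.4524
G01 X150.4358 Y8.8914
M5
G0 X14.9685 Y62.6934
M3 S676
G01 X89.1687 Y7.2212 F2449
G01 X5.9496 Y13.6141
G01 X23.5324 Y82.0499
G01 X113.4307 Y29.8317
G01 X176.6466 Y103.1218
M5
G0 X104.1772 Y121.1176
M3 S676
G01 X157.5539 Y77.4095 F2449
G01 X93.0132 Y53.0379
G01 X104.1772 Y121.1176
M5
G0 X0.0000 Y0.0000

1 u = 1 mm; y_m = 128.7217 − y.

[1] `<path>` open polyline, #ff0000→score S676 F2449: (37.3606,75.4841) → (149.7690,64.6134) → (85.4751,40.2646) → (132.2676,21.7762) → (72.1397,107.4638) → (16.7646,46.0350)

[2] `<path>` closed polygon, #ff0000→score S676 F2449: (62.7521,59.2866) → (84.7445,67.3642) → (133.8235,8.2266) → (146.1660,34.5040) → (62.7521,59.2866) (closed)

[3] `<polygon>` closed polygon, #ff0000→score S676 F2449: (150.4358,8.8914) → (174.3194,44.8855) → (153.5636,21.3423) → (21.5820,72.7361) → (72.9034,109.1158) → (70.4479,23.4524) → (150.4358,8.8914) (closed)

[4] `<path>` open polyline, #ff0000→score S676 F2449: (14.9685,62.6934) → (89.1687,7.2212) → (5.9496,13.6141) → (23.5324,82.0499) → (113.4307,29.8317) → (176.6466,103.1218)

[5] `<polygon>` regular polygon, #ff0000→score S676 F2449: (104.1772,121.1176) → (157.5539,77.4095) → (93.0132,53.0379) → (104.1772,121.1176) (closed)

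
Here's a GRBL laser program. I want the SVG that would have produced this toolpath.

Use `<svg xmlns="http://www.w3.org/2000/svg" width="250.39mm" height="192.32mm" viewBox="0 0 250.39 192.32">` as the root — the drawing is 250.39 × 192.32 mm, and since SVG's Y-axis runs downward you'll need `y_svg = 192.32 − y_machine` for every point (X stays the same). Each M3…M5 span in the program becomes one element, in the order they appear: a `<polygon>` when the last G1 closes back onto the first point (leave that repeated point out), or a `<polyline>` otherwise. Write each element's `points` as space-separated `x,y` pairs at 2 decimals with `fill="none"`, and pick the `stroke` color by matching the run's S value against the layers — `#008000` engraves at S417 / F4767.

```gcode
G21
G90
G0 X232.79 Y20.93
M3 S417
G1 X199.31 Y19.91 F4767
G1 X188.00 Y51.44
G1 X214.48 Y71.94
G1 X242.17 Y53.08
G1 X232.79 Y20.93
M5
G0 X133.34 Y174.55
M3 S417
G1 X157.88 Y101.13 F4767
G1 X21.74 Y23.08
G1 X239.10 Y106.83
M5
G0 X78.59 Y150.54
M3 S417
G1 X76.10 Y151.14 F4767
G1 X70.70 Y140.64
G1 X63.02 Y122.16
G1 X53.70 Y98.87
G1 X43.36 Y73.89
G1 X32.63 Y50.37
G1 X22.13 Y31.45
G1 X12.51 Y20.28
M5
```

<svg xmlns="http://www.w3.org/2000/svg" width="250.39mm" height="192.32mm" viewBox="0 0 250.39 192.32">
  <polygon points="232.79,171.39 199.31,172.41 188.00,140.88 214.48,120.38 242.17,139.24" fill="none" stroke="#008000"/>
  <polyline points="133.34,17.77 157.88,91.19 21.74,169.24 239.10,85.49" fill="none" stroke="#008000"/>
  <polyline points="78.59,41.78 76.10,41.18 70.70,51.68 63.02,70.16 53.70,93.45 43.36,118.43 32.63,141.95 22.13,160.87 12.51,172.04" fill="none" stroke="#008000"/>
</svg>

Each laser-on run becomes one SVG element. Flip Y back into SVG space with y_svg = 192.32 − y_machine. Every run uses S417, so all elements get stroke `#008000` (engrave).

Run 1: The run returns to its start, so emit a `<polygon>` with points (Y-flipped): 232.79,171.39 199.31,172.41 188.00,140.88 214.48,120.38 242.17,139.24.

Run 2: The run is open, so emit a `<polyline>` with points (Y-flipped): 133.34,17.77 157.88,91.19 21.74,169.24 239.10,85.49.

Run 3: The run is open, so emit a `<polyline>` with points (Y-flipped): 78.59,41.78 76.10,41.18 70.70,51.68 63.02,70.16 53.70,93.45 43.36,118.43 32.63,141.95 22.13,160.87 12.51,172.04.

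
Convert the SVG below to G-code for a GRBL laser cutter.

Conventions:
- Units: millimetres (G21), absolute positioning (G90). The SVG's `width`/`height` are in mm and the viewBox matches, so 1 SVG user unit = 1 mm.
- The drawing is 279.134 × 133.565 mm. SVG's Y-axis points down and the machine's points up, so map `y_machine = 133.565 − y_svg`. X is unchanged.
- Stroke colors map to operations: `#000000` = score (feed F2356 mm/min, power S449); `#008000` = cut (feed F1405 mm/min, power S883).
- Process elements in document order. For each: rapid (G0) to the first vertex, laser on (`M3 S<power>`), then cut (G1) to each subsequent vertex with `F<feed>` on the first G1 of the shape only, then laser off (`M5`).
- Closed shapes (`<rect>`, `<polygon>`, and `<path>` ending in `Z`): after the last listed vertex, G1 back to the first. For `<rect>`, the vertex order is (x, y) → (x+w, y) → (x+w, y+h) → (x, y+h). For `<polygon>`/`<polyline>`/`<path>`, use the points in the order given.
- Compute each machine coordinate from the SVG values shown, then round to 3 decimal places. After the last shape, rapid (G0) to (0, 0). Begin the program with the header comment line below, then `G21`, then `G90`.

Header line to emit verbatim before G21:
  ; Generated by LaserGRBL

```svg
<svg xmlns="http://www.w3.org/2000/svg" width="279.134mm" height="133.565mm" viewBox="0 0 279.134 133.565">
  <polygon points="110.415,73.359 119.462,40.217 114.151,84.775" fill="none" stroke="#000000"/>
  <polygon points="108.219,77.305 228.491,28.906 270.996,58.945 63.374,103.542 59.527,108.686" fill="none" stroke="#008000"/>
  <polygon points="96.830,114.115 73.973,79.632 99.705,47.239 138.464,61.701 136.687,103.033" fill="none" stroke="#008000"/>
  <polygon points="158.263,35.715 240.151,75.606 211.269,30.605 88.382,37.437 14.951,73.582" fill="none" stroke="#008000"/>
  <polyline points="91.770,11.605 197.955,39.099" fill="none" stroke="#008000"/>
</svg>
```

1 u = 1 mm; y_m = 133.565 − y.

[1] `<polygon>` closed polygon, #000000→score S449 F2356: (110.415,60.206) → (119.462,93.348) → (114.151,48.790) → (110.415,60.206) (closed)

[2] `<polygon>` closed polygon, #008000→cut S883 F1405: (108.219,56.260) → (228.491,104.659) → (270.996,74.620) → (63.374,30.023) → (59.527,24.879) → (108.219,56.260) (closed)

[3] `<polygon>` regular polygon, #008000→cut S883 F1405: (96.830,19.450) → (73.973,53.933) → (99.705,86.326) → (138.464,71.864) → (136.687,30.532) → (96.830,19.450) (closed)

[4] `<polygon>` closed polygon, #008000→cut S883 F1405: (158.263,97.850) → (240.151,57.959) → (211.269,102.960) → (88.382,96.128) → (14.951,59.983) → (158.263,97.850) (closed)

[5] `<polyline>` line segment, #008000→cut S883 F1405: (91.770,121.960) → (197.955,94.466)

; Generated by LaserGRBL
G21
G90
G0 X110.415 Y60.206
M3 S449
G1 X119.462 Y93.348 F2356
G1 X114.151 Y48.790
G1 X110.415 Y60.206
M5
G0 X108.219 Y56.260
M3 S883
G1 X228.491 Y104.659 F1405
G1 X270.996 Y74.620
G1 X63.374 Y30.023
G1 X59.527 Y24.879
G1 X108.219 Y56.260
M5
G0 X96.830 Y19.450
M3 S883
G1 X73.973 Y53.933 F1405
G1 X99.705 Y86.326
G1 X138.464 Y71.864
G1 X136.687 Y30.532
G1 X96.830 Y19.450
M5
G0 X158.263 Y97.850
M3 S883
G1 X240.151 Y57.959 F1405
G1 X211.269 Y102.960
G1 X88.382 Y96.128
G1 X14.951 Y59.983
G1 X158.263 Y97.850
M5
G0 X91.770 Y121.960
M3 S883
G1 X197.955 Y94.466 F1405
M5
G0 X0.000 Y0.000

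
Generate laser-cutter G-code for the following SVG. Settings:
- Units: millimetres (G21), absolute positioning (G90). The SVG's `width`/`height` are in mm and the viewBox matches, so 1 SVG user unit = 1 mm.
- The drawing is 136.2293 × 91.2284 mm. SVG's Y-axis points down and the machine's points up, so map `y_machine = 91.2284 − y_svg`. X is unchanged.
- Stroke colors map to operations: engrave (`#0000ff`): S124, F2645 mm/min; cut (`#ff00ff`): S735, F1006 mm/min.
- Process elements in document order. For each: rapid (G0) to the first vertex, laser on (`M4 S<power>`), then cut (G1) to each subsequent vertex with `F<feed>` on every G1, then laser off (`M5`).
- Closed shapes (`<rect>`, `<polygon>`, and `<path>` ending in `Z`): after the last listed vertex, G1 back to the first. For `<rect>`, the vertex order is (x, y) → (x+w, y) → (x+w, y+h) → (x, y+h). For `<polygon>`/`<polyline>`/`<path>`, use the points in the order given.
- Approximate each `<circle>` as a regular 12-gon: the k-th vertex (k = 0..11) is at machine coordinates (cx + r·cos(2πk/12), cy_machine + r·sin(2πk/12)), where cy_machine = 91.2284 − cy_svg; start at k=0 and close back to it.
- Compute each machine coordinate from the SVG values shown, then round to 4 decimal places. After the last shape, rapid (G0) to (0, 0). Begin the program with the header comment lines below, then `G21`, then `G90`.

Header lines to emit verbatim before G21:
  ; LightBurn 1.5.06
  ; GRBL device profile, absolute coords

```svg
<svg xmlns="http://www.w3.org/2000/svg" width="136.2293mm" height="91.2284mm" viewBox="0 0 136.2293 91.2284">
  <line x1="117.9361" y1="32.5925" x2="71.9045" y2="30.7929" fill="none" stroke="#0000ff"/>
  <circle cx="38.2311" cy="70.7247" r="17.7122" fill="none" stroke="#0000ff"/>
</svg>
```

; LightBurn 1.5.06
; GRBL device profile, absolute coords
G21
G90
G0 X117.9361 Y58.6359
M4 S124
G1 X71.9045 Y60.4355 F2645
M5
G0 X55.9433 Y20.5037
M4 S124
G1 X53.5703 Y29.3598 F2645
G1 X47.0872 Y35.8429 F2645
G1 X38.2311 Y38.2159 F2645
G1 X29.3750 Y35.8429 F2645
G1 X22.8919 Y29.3598 F2645
G1 X20.5189 Y20.5037 F2645
G1 X22.8919 Y11.6476 F2645
G1 X29.3750 Y5.1645 F2645
G1 X38.2311 Y2.7915 F2645
G1 X47.0872 Y5.1645 F2645
G1 X53.5703 Y11.6476 F2645
G1 X55.9433 Y20.5037 F2645
M5
G0 X0.0000 Y0.0000

1 u = 1 mm; y_m = 91.2284 − y.

[1] `<line>` line segment, #0000ff→engrave S124 F2645: (117.9361,58.6359) → (71.9045,60.4355)

[2] `<circle>` circle, #0000ff→engrave S124 F2645: (55.9433,20.5037) → (53.5703,29.3598) → (47.0872,35.8429) → (38.2311,38.2159) → (29.3750,35.8429) → (22.8919,29.3598) → (20.5189,20.5037) → (22.8919,11.6476) → (29.3750,5.1645) → (38.2311,2.7915) → (47.0872,5.1645) → (53.5703,11.6476) → (55.9433,20.5037) (closed)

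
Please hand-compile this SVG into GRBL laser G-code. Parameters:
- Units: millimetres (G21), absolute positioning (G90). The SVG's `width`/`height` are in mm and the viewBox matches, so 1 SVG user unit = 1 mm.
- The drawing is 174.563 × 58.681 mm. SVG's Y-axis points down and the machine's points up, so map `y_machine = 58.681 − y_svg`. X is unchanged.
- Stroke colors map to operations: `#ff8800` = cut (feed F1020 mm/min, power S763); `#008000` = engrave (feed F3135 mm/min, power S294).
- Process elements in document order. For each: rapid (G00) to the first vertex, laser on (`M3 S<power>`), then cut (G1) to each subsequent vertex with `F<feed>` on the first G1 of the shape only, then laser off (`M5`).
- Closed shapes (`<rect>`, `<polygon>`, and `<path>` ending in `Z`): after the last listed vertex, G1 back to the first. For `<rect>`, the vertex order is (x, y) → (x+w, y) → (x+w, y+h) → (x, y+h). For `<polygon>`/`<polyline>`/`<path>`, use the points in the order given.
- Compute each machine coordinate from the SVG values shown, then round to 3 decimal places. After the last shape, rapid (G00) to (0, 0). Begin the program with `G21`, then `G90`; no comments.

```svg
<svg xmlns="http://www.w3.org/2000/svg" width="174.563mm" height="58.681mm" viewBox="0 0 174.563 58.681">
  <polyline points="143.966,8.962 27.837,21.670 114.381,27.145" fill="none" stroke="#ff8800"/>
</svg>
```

viewBox `0 0 174.563 58.681` with mm width/height → 1 unit = 1 mm. Flip: y_m = 58.681 − y_svg.

**Shape 1** — `<polyline>` open polyline, stroke `#ff8800` → cut (S763, F1020). Machine vertices: (143.966,49.719) → (27.837,37.011) → (114.381,31.536). Open path.

G21
G90
G00 X143.966 Y49.719
M3 S763
G1 X27.837 Y37.011 F1020
G1 X114.381 Y31.536
M5
G00 X0.000 Y0.000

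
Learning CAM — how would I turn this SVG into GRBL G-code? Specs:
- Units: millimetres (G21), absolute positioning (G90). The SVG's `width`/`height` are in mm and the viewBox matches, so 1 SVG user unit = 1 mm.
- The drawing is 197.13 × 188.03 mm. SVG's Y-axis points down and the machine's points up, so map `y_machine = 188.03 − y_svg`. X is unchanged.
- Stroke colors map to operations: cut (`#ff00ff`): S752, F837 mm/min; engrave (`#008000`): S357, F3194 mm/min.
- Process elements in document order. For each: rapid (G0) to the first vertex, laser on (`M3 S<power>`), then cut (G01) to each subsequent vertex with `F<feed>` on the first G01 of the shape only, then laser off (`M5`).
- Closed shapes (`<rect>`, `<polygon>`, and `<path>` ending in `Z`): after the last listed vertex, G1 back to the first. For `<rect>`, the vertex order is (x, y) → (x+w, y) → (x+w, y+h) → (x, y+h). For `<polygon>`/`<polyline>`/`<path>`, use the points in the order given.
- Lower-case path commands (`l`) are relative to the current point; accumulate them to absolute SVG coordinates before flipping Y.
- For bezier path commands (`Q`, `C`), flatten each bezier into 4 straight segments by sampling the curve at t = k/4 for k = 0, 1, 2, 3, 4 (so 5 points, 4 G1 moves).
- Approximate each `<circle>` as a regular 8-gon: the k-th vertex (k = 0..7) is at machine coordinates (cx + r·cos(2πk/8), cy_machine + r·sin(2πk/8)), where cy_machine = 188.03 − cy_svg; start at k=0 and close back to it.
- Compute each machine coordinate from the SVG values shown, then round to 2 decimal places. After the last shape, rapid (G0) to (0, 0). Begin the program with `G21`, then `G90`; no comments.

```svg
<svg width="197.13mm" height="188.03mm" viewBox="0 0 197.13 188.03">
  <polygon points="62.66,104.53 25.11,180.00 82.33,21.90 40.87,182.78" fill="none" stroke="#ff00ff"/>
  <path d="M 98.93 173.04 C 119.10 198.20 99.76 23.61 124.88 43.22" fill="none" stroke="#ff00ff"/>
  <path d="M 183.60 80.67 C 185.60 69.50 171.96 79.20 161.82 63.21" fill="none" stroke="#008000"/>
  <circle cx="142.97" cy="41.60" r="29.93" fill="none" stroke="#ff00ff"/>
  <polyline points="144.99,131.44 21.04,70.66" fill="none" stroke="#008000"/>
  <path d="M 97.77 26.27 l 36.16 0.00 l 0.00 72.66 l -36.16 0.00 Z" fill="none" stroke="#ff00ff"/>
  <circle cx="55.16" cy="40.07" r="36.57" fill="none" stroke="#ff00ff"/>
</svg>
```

G21
G90
G0 X62.66 Y83.50
M3 S752
G01 X25.11 Y8.03 F837
G01 X82.33 Y166.13
G01 X40.87 Y5.25
G01 X62.66 Y83.50
M5
G0 X98.93 Y14.99
M3 S752
G01 X107.96 Y27.42 F837
G01 X110.05 Y77.82
G01 X113.06 Y129.26
G01 X124.88 Y144.81
M5
G0 X183.60 Y107.36
M3 S357
G01 X182.47 Y112.55 F3194
G01 X177.26 Y114.28
G01 X169.78 Y116.92
G01 X161.82 Y124.82
M5
G0 X172.90 Y146.43
M3 S752
G01 X164.13 Y167.59 F837
G01 X142.97 Y176.36
G01 X121.81 Y167.59
G01 X113.04 Y146.43
G01 X121.81 Y125.27
G01 X142.97 Y116.50
G01 X164.13 Y125.27
G01 X172.90 Y146.43
M5
G0 X144.99 Y56.59
M3 S357
G01 X21.04 Y117.37 F3194
M5
G0 X97.77 Y161.76
M3 S752
G01 X133.93 Y161.76 F837
G01 X133.93 Y89.10
G01 X97.77 Y89.10
G01 X97.77 Y161.76
M5
G0 X91.73 Y147.96
M3 S752
G01 X81.02 Y173.82 F837
G01 X55.16 Y184.53
G01 X29.30 Y173.82
G01 X18.59 Y147.96
G01 X29.30 Y122.10
G01 X55.16 Y111.39
G01 X81.02 Y122.10
G01 X91.73 Y147.96
M5
G0 X0.00 Y0.00

viewBox `0 0 197.13 188.03` with mm width/height → 1 unit = 1 mm. Flip: y_m = 188.03 − y_svg.

**Shape 1** — `<polygon>` closed polygon, stroke `#ff00ff` → cut (S752, F837). Machine vertices: (62.66,83.50) → (25.11,8.03) → (82.33,166.13) → (40.87,5.25) → (62.66,83.50). Closed: final G1 returns to the first vertex.

**Shape 2** — `<path>` cubic bezier, stroke `#ff00ff` → cut (S752, F837). Control points (SVG): P0=(98.93,173.04), P1=(119.10,198.20), P2=(99.76,23.61), P3=(124.88,43.22); sampled at t=k/4. Machine vertices: (98.93,14.99) → (107.96,27.42) → (110.05,77.82) → (113.06,129.26) → (124.88,144.81). Open path.

**Shape 3** — `<path>` cubic bezier, stroke `#008000` → engrave (S357, F3194). Control points (SVG): P0=(183.60,80.67), P1=(185.60,69.50), P2=(171.96,79.20), P3=(161.82,63.21); sampled at t=k/4. Machine vertices: (183.60,107.36) → (182.47,112.55) → (177.26,114.28) → (169.78,116.92) → (161.82,124.82). Open path.

**Shape 4** — `<circle>` circle, stroke `#ff00ff` → cut (S752, F837). Machine vertices: (172.90,146.43) → (164.13,167.59) → (142.97,176.36) → (121.81,167.59) → (113.04,146.43) → (121.81,125.27) → (142.97,116.50) → (164.13,125.27) → (172.90,146.43). Closed: final G1 returns to the first vertex.

**Shape 5** — `<polyline>` line segment, stroke `#008000` → engrave (S357, F3194). Machine vertices: (144.99,56.59) → (21.04,117.37). Open path.

**Shape 6** — `<path>` rectangle, stroke `#ff00ff` → cut (S752, F837). Machine vertices: (97.77,161.76) → (133.93,161.76) → (133.93,89.10) → (97.77,89.10) → (97.77,161.76). Closed: final G1 returns to the first vertex.

**Shape 7** — `<circle>` circle, stroke `#ff00ff` → cut (S752, F837). Machine vertices: (91.73,147.96) → (81.02,173.82) → (55.16,184.53) → (29.30,173.82) → (18.59,147.96) → (29.30,122.10) → (55.16,111.39) → (81.02,122.10) → (91.73,147.96). Closed: final G1 returns to the first vertex.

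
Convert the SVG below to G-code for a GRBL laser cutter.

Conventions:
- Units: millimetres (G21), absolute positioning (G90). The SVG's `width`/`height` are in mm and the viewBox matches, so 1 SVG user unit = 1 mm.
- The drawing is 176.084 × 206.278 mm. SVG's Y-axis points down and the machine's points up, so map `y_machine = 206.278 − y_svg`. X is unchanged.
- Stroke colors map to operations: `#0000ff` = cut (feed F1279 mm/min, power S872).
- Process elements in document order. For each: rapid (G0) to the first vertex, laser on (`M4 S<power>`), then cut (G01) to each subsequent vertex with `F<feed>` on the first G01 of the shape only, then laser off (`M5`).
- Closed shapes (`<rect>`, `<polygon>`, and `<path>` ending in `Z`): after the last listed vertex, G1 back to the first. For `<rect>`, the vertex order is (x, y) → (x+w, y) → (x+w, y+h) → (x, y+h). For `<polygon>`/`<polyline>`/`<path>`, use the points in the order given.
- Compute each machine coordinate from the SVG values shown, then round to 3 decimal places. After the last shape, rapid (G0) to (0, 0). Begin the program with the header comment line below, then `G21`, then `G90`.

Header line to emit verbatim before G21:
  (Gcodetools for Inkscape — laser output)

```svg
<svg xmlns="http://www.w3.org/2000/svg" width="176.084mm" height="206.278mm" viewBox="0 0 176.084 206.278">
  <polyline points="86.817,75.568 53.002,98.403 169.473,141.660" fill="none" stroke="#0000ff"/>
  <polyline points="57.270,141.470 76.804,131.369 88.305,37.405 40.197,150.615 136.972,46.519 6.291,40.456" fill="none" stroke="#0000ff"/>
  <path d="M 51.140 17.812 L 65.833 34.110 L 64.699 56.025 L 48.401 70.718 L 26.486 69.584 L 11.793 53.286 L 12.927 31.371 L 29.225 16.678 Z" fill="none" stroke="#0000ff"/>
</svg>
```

Since the viewBox matches the mm dimensions, user units are millimetres directly. The only transform is the Y-flip y_m = 206.278 − y_svg.

Shape 1 is a open polyline drawn with `<polyline>`. Its stroke #0000ff means cut at S872, F1279. After flipping Y the toolpath is (86.817,130.710) → (53.002,107.875) → (169.473,64.618).

Shape 2 is a open polyline drawn with `<polyline>`. Its stroke #0000ff means cut at S872, F1279. After flipping Y the toolpath is (57.270,64.808) → (76.804,74.909) → (88.305,168.873) → (40.197,55.663) → (136.972,159.759) → (6.291,165.822).

Shape 3 is a regular polygon drawn with `<path>`. Its stroke #0000ff means cut at S872, F1279. After flipping Y the toolpath is (51.140,188.466) → (65.833,172.168) → (64.699,150.253) → (48.401,135.560) → (26.486,136.694) → (11.793,152.992) → (12.927,174.907) → (29.225,189.600) → (51.140,188.466), returning to the start.

(Gcodetools for Inkscape — laser output)
G21
G90
G0 X86.817 Y130.710
M4 S872
G01 X53.002 Y107.875 F1279
G01 X169.473 Y64.618
M5
G0 X57.270 Y64.808
M4 S872
G01 X76.804 Y74.909 F1279
G01 X88.305 Y168.873
G01 X40.197 Y55.663
G01 X136.972 Y159.759
G01 X6.291 Y165.822
M5
G0 X51.140 Y188.466
M4 S872
G01 X65.833 Y172.168 F1279
G01 X64.699 Y150.253
G01 X48.401 Y135.560
G01 X26.486 Y136.694
G01 X11.793 Y152.992
G01 X12.927 Y174.907
G01 X29.225 Y189.600
G01 X51.140 Y188.466
M5
G0 X0.000 Y0.000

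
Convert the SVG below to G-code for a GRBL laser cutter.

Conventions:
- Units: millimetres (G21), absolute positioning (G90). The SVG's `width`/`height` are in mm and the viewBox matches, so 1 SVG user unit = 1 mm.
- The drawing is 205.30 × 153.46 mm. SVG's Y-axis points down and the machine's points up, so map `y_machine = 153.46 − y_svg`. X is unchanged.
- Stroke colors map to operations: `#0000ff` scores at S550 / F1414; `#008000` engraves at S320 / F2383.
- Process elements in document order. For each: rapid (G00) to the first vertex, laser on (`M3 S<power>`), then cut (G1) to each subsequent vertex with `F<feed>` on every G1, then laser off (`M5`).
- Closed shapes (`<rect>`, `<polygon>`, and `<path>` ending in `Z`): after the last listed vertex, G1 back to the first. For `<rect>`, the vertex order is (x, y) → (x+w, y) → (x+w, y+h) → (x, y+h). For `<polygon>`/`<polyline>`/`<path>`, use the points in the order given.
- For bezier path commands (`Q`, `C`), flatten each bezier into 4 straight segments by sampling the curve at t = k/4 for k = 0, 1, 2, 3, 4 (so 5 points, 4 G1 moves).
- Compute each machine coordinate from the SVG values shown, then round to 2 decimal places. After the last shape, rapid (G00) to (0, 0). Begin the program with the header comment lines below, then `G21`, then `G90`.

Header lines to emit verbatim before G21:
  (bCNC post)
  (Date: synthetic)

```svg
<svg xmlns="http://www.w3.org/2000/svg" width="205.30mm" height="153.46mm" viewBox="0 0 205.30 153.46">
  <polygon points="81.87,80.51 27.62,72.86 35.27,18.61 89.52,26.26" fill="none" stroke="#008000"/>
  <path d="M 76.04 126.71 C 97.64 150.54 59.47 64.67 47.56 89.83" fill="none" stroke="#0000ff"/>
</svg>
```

(bCNC post)
(Date: synthetic)
G21
G90
G00 X81.87 Y72.95
M3 S320
G1 X27.62 Y80.60 F2383
G1 X35.27 Y134.85 F2383
G1 X89.52 Y127.20 F2383
G1 X81.87 Y72.95 F2383
M5
G00 X76.04 Y26.75
M3 S550
G1 X82.38 Y26.00 F1414
G1 X74.37 Y45.69 F1414
G1 X60.07 Y65.13 F1414
G1 X47.56 Y63.63 F1414
M5
G00 X0.00 Y0.00

viewBox `0 0 205.30 153.46` with mm width/height → 1 unit = 1 mm. Flip: y_m = 153.46 − y_svg.

**Shape 1** — `<polygon>` regular polygon, stroke `#008000` → engrave (S320, F2383). Machine vertices: (81.87,72.95) → (27.62,80.60) → (35.27,134.85) → (89.52,127.20) → (81.87,72.95). Closed: final G1 returns to the first vertex.

**Shape 2** — `<path>` cubic bezier, stroke `#0000ff` → score (S550, F1414). Control points (SVG): P0=(76.04,126.71), P1=(97.64,150.54), P2=(59.47,64.67), P3=(47.56,89.83); sampled at t=k/4. Machine vertices: (76.04,26.75) → (82.38,26.00) → (74.37,45.69) → (60.07,65.13) → (47.56,63.63). Open path.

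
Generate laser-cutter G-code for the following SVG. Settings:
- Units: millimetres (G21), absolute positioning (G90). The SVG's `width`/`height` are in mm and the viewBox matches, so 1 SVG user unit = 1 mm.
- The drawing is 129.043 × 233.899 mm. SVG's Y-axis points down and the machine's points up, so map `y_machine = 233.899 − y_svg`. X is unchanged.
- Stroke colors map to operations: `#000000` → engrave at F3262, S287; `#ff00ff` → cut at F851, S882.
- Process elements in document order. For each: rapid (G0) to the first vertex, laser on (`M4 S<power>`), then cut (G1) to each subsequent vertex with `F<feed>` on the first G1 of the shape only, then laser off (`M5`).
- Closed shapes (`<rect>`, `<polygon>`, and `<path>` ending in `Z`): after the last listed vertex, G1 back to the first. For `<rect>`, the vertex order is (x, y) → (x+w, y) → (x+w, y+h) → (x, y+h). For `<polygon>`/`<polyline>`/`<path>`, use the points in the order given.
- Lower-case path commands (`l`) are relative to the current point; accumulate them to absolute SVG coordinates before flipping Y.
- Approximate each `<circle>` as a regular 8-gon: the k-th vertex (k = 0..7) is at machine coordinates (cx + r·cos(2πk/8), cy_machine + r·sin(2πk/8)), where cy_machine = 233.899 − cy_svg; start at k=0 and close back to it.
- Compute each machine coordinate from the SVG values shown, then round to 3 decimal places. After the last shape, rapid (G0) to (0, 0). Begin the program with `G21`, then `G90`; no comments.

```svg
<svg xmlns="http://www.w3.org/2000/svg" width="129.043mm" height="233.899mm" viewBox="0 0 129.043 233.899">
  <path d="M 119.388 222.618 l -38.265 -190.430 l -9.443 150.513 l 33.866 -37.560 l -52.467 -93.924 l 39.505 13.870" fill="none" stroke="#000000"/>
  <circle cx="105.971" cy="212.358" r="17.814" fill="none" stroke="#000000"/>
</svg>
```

G21
G90
G0 X119.388 Y11.281
M4 S287
G1 X81.123 Y201.711 F3262
G1 X71.680 Y51.198
G1 X105.546 Y88.758
G1 X53.079 Y182.682
G1 X92.584 Y168.812
M5
G0 X123.785 Y21.541
M4 S287
G1 X118.567 Y34.137 F3262
G1 X105.971 Y39.355
G1 X93.375 Y34.137
G1 X88.157 Y21.541
G1 X93.375 Y8.945
G1 X105.971 Y3.727
G1 X118.567 Y8.945
G1 X123.785 Y21.541
M5
G0 X0.000 Y0.000

Since the viewBox matches the mm dimensions, user units are millimetres directly. The only transform is the Y-flip y_m = 233.899 − y_svg.

Shape 1 is a open polyline drawn with `<path>`. Its stroke #000000 means engrave at S287, F3262. After flipping Y the toolpath is (119.388,11.281) → (81.123,201.711) → (71.680,51.198) → (105.546,88.758) → (53.079,182.682) → (92.584,168.812).

Shape 2 is a circle drawn with `<circle>`. Its stroke #000000 means engrave at S287, F3262. After flipping Y the toolpath is (123.785,21.541) → (118.567,34.137) → (105.971,39.355) → (93.375,34.137) → (88.157,21.541) → (93.375,8.945) → (105.971,3.727) → (118.567,8.945) → (123.785,21.541), returning to the start.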